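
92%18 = 2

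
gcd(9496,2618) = 2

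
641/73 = 641/73 =8.78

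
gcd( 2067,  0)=2067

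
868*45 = 39060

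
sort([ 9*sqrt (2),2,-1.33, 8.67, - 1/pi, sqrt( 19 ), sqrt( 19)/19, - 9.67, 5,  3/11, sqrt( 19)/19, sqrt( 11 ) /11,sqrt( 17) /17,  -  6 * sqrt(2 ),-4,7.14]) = [-9.67, - 6* sqrt( 2 ), - 4,  -  1.33,-1/pi , sqrt( 19 )/19, sqrt( 19) /19, sqrt(17 )/17, 3/11,sqrt(11 )/11 , 2,sqrt(19), 5, 7.14,8.67,9*sqrt( 2) ]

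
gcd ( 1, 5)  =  1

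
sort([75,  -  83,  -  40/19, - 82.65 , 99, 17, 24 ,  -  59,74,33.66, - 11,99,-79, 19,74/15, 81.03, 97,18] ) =[  -  83  , - 82.65, - 79, - 59, - 11 , - 40/19,74/15,  17, 18,  19, 24, 33.66, 74, 75, 81.03,97,99,99]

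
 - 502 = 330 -832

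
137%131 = 6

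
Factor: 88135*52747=4648856845 = 5^1*17627^1*52747^1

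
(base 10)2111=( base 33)1UW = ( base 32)21V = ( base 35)1pb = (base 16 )83f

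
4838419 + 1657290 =6495709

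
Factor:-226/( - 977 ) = 2^1*113^1* 977^ ( - 1)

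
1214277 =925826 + 288451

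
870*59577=51831990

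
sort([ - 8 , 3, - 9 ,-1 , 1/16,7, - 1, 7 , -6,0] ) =[ - 9,- 8, -6, - 1,  -  1,0, 1/16, 3,7 , 7]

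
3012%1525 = 1487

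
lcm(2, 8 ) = 8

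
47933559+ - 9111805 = 38821754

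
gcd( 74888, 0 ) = 74888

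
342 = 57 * 6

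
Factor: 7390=2^1 * 5^1 * 739^1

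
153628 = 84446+69182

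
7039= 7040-1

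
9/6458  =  9/6458 = 0.00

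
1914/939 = 2 + 12/313= 2.04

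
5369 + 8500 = 13869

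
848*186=157728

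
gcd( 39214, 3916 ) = 2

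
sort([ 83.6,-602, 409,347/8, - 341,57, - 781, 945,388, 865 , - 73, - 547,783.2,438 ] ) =[ - 781, - 602,-547, - 341,- 73, 347/8, 57 , 83.6 , 388, 409,438, 783.2 , 865, 945]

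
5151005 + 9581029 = 14732034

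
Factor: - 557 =  -  557^1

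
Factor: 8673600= 2^6* 3^1 * 5^2*13^1*139^1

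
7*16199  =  113393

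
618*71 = 43878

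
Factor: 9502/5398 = 2699^( - 1)*4751^1=4751/2699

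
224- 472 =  - 248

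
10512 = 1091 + 9421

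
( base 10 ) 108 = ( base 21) 53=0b1101100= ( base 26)44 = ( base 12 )90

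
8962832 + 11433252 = 20396084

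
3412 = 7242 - 3830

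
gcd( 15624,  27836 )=4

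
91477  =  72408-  - 19069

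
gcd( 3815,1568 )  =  7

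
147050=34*4325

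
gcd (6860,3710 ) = 70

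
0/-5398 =0/1 = - 0.00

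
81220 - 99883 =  - 18663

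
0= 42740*0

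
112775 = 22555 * 5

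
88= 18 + 70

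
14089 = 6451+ 7638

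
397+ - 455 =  - 58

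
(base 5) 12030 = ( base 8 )1572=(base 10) 890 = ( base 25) 1AF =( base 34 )Q6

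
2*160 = 320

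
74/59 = 74/59 = 1.25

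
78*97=7566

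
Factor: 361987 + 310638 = 5^3*5381^1 = 672625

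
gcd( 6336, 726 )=66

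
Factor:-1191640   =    -  2^3 * 5^1 * 31^3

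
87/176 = 87/176 = 0.49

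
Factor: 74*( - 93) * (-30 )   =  2^2*3^2*5^1 * 31^1*37^1 = 206460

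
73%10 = 3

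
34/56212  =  17/28106 = 0.00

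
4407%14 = 11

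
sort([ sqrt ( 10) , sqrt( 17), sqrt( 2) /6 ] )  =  [sqrt( 2) /6,sqrt( 10), sqrt( 17 )]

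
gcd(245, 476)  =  7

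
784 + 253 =1037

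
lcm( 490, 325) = 31850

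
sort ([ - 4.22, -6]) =[ - 6, - 4.22 ]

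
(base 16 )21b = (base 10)539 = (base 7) 1400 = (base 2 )1000011011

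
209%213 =209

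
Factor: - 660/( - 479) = 2^2*3^1* 5^1*11^1*479^( - 1 )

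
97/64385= 97/64385= 0.00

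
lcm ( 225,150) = 450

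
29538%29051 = 487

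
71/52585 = 71/52585 =0.00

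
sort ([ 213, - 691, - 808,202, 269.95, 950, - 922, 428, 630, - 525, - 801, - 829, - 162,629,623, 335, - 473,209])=[ - 922, - 829,-808, - 801,  -  691, - 525, - 473, - 162,202,209,213, 269.95, 335,428,623,  629, 630, 950] 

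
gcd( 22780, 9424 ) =4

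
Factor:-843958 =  - 2^1 * 29^1*14551^1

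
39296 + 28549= 67845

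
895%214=39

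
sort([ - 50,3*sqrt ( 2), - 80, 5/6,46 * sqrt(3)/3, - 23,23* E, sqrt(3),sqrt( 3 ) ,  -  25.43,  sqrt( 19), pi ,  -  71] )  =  [ - 80,-71, - 50 , - 25.43, - 23,5/6,sqrt( 3 ), sqrt(3),pi,3*sqrt(2), sqrt ( 19), 46*sqrt(3)/3  ,  23 * E] 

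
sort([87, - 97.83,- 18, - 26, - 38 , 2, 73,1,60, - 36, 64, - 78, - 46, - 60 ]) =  [ - 97.83, - 78, -60, - 46,  -  38, - 36, - 26, - 18,  1, 2,60, 64,  73 , 87 ]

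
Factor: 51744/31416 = 28/17 = 2^2*7^1*17^( - 1)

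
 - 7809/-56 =7809/56 = 139.45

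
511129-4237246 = -3726117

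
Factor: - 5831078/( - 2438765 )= 2^1* 5^(-1) * 7^ ( - 1)*11^1* 59^( - 1 )*127^1*1181^( -1)*2087^1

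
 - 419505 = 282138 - 701643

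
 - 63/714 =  - 1+ 31/34 = -  0.09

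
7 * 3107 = 21749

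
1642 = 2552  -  910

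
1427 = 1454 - 27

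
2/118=1/59=0.02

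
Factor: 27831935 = 5^1*5566387^1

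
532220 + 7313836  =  7846056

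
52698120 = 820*64266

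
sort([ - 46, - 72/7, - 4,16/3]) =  [-46  , - 72/7 , - 4,16/3]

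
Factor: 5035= 5^1*19^1 * 53^1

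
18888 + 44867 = 63755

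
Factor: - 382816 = -2^5 * 7^1 * 1709^1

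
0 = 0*78046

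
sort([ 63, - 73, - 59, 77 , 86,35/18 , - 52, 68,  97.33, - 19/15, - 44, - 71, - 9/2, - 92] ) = [- 92, - 73,-71, -59,  -  52,-44,-9/2,- 19/15 , 35/18, 63, 68, 77 , 86, 97.33]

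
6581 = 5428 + 1153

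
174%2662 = 174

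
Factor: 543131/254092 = 2^(  -  2)*139^(-1) * 457^(-1) *543131^1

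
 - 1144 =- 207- 937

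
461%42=41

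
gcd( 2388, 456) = 12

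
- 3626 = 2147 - 5773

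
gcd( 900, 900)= 900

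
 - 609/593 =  - 2 + 577/593 = -1.03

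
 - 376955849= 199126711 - 576082560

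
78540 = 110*714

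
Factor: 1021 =1021^1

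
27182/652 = 41 + 225/326  =  41.69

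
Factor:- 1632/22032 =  - 2/27 = - 2^1*3^( - 3 )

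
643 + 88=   731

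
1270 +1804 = 3074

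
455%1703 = 455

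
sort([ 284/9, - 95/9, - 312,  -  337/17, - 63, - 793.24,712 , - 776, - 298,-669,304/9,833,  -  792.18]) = [ - 793.24, - 792.18, - 776, - 669, - 312, - 298, - 63, - 337/17, - 95/9, 284/9, 304/9,712,833]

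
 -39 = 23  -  62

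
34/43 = 34/43 =0.79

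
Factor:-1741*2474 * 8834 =-2^2 * 7^1*631^1*1237^1 * 1741^1 = - 38050105156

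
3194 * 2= 6388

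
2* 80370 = 160740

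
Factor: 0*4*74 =0^1  =  0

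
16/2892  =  4/723 = 0.01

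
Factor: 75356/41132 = 7^( - 1)*13^( - 1)*113^( - 1 )*18839^1 = 18839/10283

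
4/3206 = 2/1603 = 0.00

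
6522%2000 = 522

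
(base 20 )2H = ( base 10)57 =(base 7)111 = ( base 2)111001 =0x39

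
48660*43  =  2092380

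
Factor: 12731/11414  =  29/26 = 2^(- 1 ) * 13^( - 1)*29^1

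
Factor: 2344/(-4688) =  -1/2 = - 2^ ( - 1)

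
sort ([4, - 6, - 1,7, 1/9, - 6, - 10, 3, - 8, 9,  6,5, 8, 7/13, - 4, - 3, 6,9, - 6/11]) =[-10, - 8, - 6, - 6, - 4,-3, - 1, - 6/11 , 1/9, 7/13 , 3,4, 5, 6,6,7,8, 9, 9 ]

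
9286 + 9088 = 18374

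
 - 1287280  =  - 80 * 16091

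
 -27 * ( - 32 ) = 864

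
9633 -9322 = 311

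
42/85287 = 14/28429 = 0.00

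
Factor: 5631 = 3^1*1877^1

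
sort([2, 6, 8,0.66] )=[ 0.66,2, 6,8] 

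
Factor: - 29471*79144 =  - 2332452824 = - 2^3*13^2*761^1 * 2267^1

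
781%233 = 82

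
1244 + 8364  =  9608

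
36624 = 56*654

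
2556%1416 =1140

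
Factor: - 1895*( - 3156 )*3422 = 20465681640 = 2^3*3^1*5^1*29^1*59^1*263^1*  379^1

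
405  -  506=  - 101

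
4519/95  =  47 + 54/95= 47.57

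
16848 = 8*2106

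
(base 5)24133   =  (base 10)1793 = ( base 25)2LI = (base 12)1055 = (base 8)3401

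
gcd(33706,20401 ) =887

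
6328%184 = 72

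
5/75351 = 5/75351= 0.00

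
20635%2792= 1091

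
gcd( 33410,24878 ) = 2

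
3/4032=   1/1344 = 0.00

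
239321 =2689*89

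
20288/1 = 20288= 20288.00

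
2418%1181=56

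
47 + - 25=22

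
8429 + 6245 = 14674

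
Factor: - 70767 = -3^3*2621^1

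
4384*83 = 363872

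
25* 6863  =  171575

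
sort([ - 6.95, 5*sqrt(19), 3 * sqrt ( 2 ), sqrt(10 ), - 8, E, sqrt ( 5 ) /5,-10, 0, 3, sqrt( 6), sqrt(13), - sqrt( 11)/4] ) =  [ - 10, - 8,-6.95, - sqrt( 11) /4 , 0, sqrt ( 5)/5 , sqrt( 6),E,  3 , sqrt (10),sqrt( 13),3*  sqrt(2), 5 * sqrt( 19)]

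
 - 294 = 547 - 841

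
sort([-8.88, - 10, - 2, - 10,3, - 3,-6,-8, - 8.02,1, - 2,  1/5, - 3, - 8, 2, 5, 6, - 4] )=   [ - 10, - 10,-8.88, - 8.02, - 8, - 8, - 6, - 4, - 3,- 3, - 2, - 2,1/5,1,2, 3,5,6]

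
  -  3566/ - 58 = 61 + 14/29 = 61.48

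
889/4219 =889/4219 = 0.21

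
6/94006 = 3/47003 =0.00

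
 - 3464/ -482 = 7 + 45/241= 7.19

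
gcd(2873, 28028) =13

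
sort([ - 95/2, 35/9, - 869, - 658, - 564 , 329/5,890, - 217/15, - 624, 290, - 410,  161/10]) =[ - 869, - 658, - 624, - 564,  -  410, - 95/2,-217/15, 35/9,161/10,329/5, 290, 890 ] 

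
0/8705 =0= 0.00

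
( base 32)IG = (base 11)499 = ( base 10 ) 592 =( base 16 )250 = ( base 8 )1120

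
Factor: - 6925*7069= - 5^2*277^1 * 7069^1 = - 48952825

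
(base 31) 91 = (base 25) B5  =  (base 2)100011000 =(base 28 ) a0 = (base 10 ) 280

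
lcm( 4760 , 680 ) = 4760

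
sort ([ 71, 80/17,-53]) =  [-53, 80/17,  71]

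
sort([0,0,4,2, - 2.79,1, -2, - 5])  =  [ -5, - 2.79,- 2 , 0,0,1, 2,4 ] 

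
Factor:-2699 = -2699^1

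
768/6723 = 256/2241 = 0.11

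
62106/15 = 4140  +  2/5 = 4140.40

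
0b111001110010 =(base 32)3JI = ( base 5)104243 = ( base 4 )321302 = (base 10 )3698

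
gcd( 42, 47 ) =1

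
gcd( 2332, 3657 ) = 53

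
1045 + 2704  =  3749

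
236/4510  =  118/2255 = 0.05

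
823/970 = 823/970 = 0.85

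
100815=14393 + 86422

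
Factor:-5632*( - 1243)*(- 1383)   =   -9681796608 = - 2^9*3^1*11^2*113^1*461^1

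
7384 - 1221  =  6163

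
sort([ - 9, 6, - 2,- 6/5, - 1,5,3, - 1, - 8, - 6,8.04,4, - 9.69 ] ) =[ - 9.69, - 9, - 8 , - 6, - 2, - 6/5, - 1, - 1,3,4 , 5 , 6,  8.04] 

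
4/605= 4/605 = 0.01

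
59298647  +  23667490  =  82966137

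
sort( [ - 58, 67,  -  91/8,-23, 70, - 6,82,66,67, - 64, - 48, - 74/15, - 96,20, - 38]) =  [ - 96,-64, - 58, - 48, - 38, - 23, - 91/8,  -  6, - 74/15, 20, 66,67 , 67,70,82 ]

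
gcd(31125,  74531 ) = 1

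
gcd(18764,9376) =4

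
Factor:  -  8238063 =-3^1 * 2746021^1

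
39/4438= 39/4438 = 0.01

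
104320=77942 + 26378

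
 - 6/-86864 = 3/43432= 0.00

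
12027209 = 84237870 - 72210661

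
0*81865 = 0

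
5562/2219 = 2 + 1124/2219 = 2.51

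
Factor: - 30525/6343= -3^1*5^2*11^1*37^1*6343^(  -  1 )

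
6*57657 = 345942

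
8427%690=147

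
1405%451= 52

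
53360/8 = 6670 = 6670.00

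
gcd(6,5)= 1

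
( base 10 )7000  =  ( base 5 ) 211000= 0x1b58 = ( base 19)1078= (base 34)61U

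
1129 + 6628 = 7757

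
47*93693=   4403571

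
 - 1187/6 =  - 1187/6=-  197.83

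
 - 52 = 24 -76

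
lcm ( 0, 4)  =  0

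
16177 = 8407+7770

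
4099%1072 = 883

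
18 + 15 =33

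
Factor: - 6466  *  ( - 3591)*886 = 2^2*3^3* 7^1*19^1*  53^1*61^1*443^1 = 20572393716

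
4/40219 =4/40219 = 0.00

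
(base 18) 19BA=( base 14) 339a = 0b10001011111100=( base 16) 22FC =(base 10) 8956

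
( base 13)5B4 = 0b1111100000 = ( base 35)SC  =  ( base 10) 992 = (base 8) 1740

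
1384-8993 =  - 7609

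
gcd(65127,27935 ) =1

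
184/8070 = 92/4035 = 0.02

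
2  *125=250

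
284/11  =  25 + 9/11 = 25.82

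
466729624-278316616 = 188413008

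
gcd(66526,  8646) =2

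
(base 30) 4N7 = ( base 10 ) 4297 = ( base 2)1000011001001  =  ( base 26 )697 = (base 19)bh3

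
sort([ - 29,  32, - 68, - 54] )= [ - 68, - 54 , - 29, 32] 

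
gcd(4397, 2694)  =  1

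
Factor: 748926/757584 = 2^ (  -  3) * 3^3*23^1 * 67^1*5261^( - 1) = 41607/42088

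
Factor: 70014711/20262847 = 3^1*11^ ( - 1)*13^1*43^( - 1)*373^1*4813^1*42839^(  -  1) 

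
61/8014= 61/8014 = 0.01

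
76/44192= 19/11048 = 0.00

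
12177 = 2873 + 9304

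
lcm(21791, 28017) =196119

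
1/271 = 1/271 = 0.00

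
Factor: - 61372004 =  - 2^2*23^1*29^1*23003^1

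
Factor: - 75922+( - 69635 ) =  - 3^5*599^1 = -145557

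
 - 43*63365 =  - 2724695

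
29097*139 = 4044483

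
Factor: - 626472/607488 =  -33/32 = - 2^(  -  5)*3^1 * 11^1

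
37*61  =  2257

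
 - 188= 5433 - 5621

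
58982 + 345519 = 404501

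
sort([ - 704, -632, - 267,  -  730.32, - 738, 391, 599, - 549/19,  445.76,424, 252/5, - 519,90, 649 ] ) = [-738, - 730.32, - 704, -632,  -  519, - 267 , - 549/19, 252/5, 90, 391, 424 , 445.76,599, 649 ] 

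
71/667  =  71/667 = 0.11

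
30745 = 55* 559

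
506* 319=161414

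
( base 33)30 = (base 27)3i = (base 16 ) 63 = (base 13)78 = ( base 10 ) 99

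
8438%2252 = 1682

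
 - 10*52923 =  - 529230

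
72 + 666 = 738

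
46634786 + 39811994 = 86446780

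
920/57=16 + 8/57  =  16.14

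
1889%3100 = 1889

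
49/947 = 49/947 = 0.05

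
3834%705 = 309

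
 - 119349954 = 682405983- 801755937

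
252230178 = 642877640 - 390647462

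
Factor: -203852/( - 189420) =3^(-1)*5^( -1)*7^( -1)*113^1 = 113/105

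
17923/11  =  1629 + 4/11 = 1629.36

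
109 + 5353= 5462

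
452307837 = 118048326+334259511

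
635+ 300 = 935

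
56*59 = 3304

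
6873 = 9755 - 2882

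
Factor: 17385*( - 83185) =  - 1446171225 = - 3^1 * 5^2*19^1*61^1*127^1*131^1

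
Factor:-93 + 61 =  - 32= - 2^5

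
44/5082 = 2/231 =0.01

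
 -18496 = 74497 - 92993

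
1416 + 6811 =8227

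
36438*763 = 27802194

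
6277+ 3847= 10124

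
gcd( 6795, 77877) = 9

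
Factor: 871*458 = 2^1*13^1*67^1*229^1  =  398918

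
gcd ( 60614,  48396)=2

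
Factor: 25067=7^1*3581^1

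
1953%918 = 117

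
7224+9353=16577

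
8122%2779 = 2564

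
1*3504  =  3504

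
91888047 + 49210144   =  141098191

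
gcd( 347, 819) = 1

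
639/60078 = 213/20026= 0.01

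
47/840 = 47/840 = 0.06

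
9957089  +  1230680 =11187769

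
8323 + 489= 8812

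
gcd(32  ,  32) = 32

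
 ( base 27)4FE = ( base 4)310013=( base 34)2u3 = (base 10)3335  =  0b110100000111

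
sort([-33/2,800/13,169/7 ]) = [-33/2,169/7, 800/13]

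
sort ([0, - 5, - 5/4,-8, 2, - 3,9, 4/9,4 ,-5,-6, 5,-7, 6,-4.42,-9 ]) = [-9, - 8,  -  7,-6, - 5, - 5 , - 4.42,- 3, - 5/4, 0, 4/9 , 2 , 4, 5,6, 9]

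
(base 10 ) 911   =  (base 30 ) 10B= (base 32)SF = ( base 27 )16K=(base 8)1617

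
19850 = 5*3970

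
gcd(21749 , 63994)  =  7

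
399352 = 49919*8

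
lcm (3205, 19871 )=99355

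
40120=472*85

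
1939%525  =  364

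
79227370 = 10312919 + 68914451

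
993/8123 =993/8123 = 0.12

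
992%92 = 72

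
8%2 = 0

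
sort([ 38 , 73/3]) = [ 73/3, 38]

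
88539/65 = 88539/65 = 1362.14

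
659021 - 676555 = - 17534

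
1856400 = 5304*350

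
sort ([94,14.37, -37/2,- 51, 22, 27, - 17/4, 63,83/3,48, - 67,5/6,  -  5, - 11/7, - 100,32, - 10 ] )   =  [ - 100, -67, - 51, - 37/2, - 10,-5, - 17/4, - 11/7,5/6, 14.37,22 , 27,83/3 , 32, 48, 63,94 ] 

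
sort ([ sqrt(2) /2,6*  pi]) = [sqrt( 2)/2,6*pi] 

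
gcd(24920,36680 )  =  280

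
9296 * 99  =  920304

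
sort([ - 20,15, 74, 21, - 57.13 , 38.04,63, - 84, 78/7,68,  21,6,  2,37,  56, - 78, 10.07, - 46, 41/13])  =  [ - 84, - 78, - 57.13, - 46, - 20, 2,41/13, 6, 10.07, 78/7,  15, 21,21,37,38.04,56,63,  68, 74] 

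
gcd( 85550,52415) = 5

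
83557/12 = 6963 + 1/12 = 6963.08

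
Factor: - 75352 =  - 2^3*9419^1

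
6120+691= 6811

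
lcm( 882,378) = 2646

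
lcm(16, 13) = 208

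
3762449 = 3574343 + 188106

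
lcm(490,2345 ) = 32830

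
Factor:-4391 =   -  4391^1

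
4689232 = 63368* 74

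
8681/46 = 188+ 33/46 =188.72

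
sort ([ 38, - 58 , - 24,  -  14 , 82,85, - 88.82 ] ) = [  -  88.82, - 58 , - 24,  -  14,38 , 82, 85]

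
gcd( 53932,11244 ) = 4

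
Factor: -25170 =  - 2^1*3^1 * 5^1 * 839^1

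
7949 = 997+6952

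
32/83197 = 32/83197 = 0.00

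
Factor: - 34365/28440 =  - 2^( - 3)*3^(  -  1 )*29^1 =- 29/24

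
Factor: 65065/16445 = 91/23 =7^1*13^1*23^ ( -1)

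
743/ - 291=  - 3 + 130/291  =  - 2.55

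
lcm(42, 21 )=42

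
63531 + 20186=83717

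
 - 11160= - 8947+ - 2213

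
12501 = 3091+9410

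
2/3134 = 1/1567 = 0.00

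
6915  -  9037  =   - 2122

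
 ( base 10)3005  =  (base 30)3a5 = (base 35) 2fu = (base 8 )5675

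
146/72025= 146/72025 = 0.00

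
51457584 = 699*73616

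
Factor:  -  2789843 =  - 7^1*398549^1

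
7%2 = 1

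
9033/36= 250  +  11/12 = 250.92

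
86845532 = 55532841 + 31312691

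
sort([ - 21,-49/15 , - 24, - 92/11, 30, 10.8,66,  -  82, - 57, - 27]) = [ - 82, - 57, - 27, - 24, - 21, - 92/11,-49/15 , 10.8,  30, 66]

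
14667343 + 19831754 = 34499097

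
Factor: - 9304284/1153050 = -2^1*5^( - 2)*11^1 * 7687^( - 1 ) *70487^1 =- 1550714/192175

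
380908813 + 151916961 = 532825774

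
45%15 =0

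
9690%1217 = 1171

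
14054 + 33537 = 47591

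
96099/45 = 32033/15 = 2135.53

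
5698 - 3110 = 2588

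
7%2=1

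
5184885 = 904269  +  4280616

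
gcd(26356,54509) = 599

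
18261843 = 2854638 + 15407205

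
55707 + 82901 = 138608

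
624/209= 2 + 206/209 = 2.99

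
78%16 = 14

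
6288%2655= 978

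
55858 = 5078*11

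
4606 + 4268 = 8874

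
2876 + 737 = 3613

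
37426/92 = 18713/46= 406.80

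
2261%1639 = 622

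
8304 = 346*24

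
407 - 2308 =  - 1901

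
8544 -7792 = 752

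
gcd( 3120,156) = 156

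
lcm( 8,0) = 0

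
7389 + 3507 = 10896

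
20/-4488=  - 5/1122  =  -  0.00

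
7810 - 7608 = 202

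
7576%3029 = 1518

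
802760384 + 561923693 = 1364684077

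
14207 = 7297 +6910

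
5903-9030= - 3127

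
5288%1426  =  1010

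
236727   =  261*907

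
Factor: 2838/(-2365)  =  -6/5=- 2^1*3^1*5^( - 1)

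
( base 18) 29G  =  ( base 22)1FC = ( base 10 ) 826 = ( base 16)33A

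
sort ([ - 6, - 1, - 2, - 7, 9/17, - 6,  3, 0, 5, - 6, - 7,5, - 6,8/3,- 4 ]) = [ - 7, - 7,-6,-6, - 6, - 6, - 4, - 2, - 1, 0, 9/17, 8/3,  3,  5,5]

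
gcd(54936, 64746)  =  1962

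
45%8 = 5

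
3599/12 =299 + 11/12 = 299.92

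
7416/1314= 412/73 = 5.64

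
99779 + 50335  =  150114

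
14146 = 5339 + 8807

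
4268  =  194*22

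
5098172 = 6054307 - 956135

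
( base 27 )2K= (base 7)134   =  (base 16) 4A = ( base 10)74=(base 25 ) 2o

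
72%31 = 10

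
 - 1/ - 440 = 1/440 = 0.00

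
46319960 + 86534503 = 132854463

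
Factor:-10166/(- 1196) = 17/2 =2^(- 1)*  17^1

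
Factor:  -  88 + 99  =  11 = 11^1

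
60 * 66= 3960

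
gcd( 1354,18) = 2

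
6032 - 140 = 5892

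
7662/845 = 7662/845 = 9.07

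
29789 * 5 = 148945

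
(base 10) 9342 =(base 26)DL8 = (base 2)10010001111110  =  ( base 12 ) 54A6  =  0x247e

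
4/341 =4/341= 0.01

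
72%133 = 72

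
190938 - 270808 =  - 79870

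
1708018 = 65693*26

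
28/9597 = 4/1371 = 0.00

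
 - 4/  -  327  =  4/327 = 0.01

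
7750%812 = 442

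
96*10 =960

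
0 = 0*475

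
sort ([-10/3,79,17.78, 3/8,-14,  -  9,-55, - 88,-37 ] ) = [ - 88,-55,-37, - 14,-9,-10/3 , 3/8,17.78, 79]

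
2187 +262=2449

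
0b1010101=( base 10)85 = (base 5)320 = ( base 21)41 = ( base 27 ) 34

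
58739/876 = 58739/876 = 67.05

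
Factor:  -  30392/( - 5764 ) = 58/11 = 2^1*11^(-1 ) * 29^1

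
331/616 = 331/616 =0.54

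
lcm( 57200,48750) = 4290000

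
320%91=47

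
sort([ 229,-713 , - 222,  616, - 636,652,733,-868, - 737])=[ - 868, - 737 , - 713, - 636, - 222,229, 616,652, 733]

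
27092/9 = 3010 + 2/9 = 3010.22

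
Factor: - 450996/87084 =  - 637/123 = - 3^( - 1 )*7^2*13^1*41^( - 1) 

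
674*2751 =1854174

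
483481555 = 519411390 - 35929835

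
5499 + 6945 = 12444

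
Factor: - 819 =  - 3^2*7^1*13^1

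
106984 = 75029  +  31955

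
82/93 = 82/93  =  0.88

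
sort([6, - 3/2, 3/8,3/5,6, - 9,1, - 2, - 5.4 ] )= [ -9 , - 5.4, - 2,-3/2,3/8,3/5,1, 6,6 ] 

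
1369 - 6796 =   -  5427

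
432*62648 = 27063936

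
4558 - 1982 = 2576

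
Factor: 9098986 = 2^1*13^1 *19^1*113^1 * 163^1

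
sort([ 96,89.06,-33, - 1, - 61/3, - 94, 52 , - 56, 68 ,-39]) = [ - 94, - 56, - 39, - 33 , - 61/3, - 1 , 52 , 68,89.06,96]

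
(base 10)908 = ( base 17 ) 327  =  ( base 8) 1614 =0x38c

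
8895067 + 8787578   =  17682645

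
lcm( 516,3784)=11352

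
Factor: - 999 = - 3^3 * 37^1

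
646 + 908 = 1554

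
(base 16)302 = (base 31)OQ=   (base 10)770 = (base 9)1045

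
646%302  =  42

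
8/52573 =8/52573= 0.00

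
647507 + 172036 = 819543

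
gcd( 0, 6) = 6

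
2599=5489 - 2890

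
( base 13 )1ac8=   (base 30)4F1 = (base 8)7723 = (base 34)3H5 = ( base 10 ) 4051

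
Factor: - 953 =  - 953^1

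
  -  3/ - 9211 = 3/9211 = 0.00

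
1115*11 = 12265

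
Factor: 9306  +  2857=12163^1=   12163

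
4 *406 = 1624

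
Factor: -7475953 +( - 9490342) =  - 16966295=- 5^1 *23^1*43^1*47^1*73^1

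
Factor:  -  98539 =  - 7^2*2011^1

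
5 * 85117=425585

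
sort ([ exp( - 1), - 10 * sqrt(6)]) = [ - 10*sqrt(6),exp( - 1 )]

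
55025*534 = 29383350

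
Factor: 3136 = 2^6 *7^2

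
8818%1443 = 160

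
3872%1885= 102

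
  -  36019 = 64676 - 100695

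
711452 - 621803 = 89649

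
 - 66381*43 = - 2854383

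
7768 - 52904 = - 45136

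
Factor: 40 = 2^3 *5^1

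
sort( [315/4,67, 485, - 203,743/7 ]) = [ - 203, 67,  315/4, 743/7,485] 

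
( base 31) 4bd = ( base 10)4198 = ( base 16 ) 1066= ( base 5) 113243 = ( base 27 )5KD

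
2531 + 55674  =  58205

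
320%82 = 74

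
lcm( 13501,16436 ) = 378028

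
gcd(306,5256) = 18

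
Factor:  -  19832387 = -17^1*389^1*2999^1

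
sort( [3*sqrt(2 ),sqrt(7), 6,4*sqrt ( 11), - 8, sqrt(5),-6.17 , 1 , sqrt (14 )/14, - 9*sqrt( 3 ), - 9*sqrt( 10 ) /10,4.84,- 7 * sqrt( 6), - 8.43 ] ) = [ - 7* sqrt ( 6 ), - 9 *sqrt(3 ), - 8.43,-8,  -  6.17 , - 9*sqrt(10)/10,  sqrt( 14)/14,1, sqrt( 5 ),sqrt( 7 ),3*sqrt( 2 ),4.84,  6,4*sqrt(11) ]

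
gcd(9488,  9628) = 4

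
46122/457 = 46122/457 = 100.92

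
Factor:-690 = -2^1*3^1*5^1*23^1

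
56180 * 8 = 449440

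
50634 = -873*( - 58 ) 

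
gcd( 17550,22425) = 975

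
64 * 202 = 12928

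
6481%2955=571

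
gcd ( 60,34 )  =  2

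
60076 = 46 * 1306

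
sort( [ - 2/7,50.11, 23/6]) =[ - 2/7, 23/6,50.11 ] 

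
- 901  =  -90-811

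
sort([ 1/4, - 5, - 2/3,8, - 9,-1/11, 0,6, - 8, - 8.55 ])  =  [-9, - 8.55, - 8, - 5, - 2/3, - 1/11,0,1/4 , 6,8 ]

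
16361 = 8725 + 7636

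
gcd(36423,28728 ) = 513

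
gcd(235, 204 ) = 1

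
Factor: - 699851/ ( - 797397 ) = 3^( - 1)*73^1*131^( - 1)*2029^( - 1)*9587^1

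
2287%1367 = 920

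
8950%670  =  240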